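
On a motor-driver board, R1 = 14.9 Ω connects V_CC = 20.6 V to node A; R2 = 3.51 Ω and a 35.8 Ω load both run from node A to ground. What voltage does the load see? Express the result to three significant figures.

First combine the lower leg with the load: R2 ‖ R_L = 3.197 Ω.
Now apply the divider: V_out = 20.6 × 0.1766 = 3.639 V.

V_out ≈ 3.64 V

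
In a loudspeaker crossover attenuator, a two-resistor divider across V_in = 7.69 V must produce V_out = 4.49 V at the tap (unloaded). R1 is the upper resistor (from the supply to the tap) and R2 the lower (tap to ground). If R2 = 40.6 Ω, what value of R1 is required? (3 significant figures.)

Required fraction k = V_out/V_in = 0.5839.
So R1 = R2 · (V_in/V_out − 1) = 40.6 × (7.69/4.49 − 1) = 40.6 × 0.7127 = 28.94 Ω.

R1 ≈ 28.9 Ω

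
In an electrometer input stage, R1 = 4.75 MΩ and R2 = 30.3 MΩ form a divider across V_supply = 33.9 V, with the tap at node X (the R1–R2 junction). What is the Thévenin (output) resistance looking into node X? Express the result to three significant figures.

With V_supply suppressed (replaced by a short), R_th = R1 ‖ R2 = (4.750 × 30.3)/(4.750 + 30.3) = 4.106 MΩ.

R_th ≈ 4.11 MΩ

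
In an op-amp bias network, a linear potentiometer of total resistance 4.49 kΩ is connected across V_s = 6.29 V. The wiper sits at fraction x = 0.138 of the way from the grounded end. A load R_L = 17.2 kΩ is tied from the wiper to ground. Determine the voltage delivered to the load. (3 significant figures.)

Lower segment x·R_p = 0.6196 kΩ; upper segment (1−x)·R_p = 3.870 kΩ.
Lower segment in parallel with the load: 0.6196 ‖ 17.2 = 0.5981 kΩ.
Loaded-divider output: V_out = 6.29 × 0.1338 = 0.8419 V.
(Unloaded: V_out = x·V_s = 0.868 V.)

V_out ≈ 0.842 V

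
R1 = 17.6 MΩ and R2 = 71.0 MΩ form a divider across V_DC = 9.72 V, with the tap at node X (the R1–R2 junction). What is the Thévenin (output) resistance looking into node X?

Zeroing V_DC shorts the top of R1 to ground, so R_th = R1 ‖ R2 = 14.10 MΩ.

R_th ≈ 14.1 MΩ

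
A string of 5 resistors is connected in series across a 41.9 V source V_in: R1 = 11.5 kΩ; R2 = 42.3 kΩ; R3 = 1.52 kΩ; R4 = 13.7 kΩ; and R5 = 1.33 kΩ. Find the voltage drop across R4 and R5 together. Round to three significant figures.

V ≈ 8.95 V

Total series resistance ΣR = 11.5 + 42.3 + 1.52 + 13.7 + 1.33 = 70.35 kΩ.
R_{R4..R5} = 13.7 + 1.33 = 15.03 kΩ.
Voltage divider: V = V_in · (15.03 / 70.35) = 41.9 × 0.2136 = 8.952 V.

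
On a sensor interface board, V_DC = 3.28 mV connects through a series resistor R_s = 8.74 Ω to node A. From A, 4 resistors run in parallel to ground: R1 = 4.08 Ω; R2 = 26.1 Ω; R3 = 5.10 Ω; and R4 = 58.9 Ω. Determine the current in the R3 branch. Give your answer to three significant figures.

Combine the parallel branches: R_p = (1/4.08 + 1/26.1 + 1/5.10 + 1/58.9)⁻¹ = 2.014 Ω.
V_A = 3.28 × 2.014/10.75 = 0.6143 mV.
Branch current I = V_A/R3 = 0.6143/5.10 = 0.1205 mA.

I ≈ 0.120 mA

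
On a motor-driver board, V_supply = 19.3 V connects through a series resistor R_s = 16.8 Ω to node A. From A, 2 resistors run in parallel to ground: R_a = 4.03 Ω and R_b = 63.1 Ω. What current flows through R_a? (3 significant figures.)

Combine the parallel branches: R_p = (1/4.03 + 1/63.1)⁻¹ = 3.788 Ω.
Node voltage V_A = V_supply · R_p/(R_s + R_p) = 19.3 × 0.1840 = 3.551 V.
I(R_a) = V_A / R_a = 3.551/4.03 = 0.8812 A.
(Check via current divider: I_total = 0.9374 A; share G_k/ΣG = 0.9400 → same result.)

I ≈ 0.881 A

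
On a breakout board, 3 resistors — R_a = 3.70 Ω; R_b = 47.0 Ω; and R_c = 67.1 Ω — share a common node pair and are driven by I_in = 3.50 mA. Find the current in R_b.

I ≈ 0.243 mA

ΣG = 1/3.70 + 1/47.0 + 1/67.1 = 0.3064.
Current divider: I(R_b) = I_in · G_k/ΣG = 3.50 × (0.02128/0.3064) = 3.50 × 0.06943 = 0.2430 mA.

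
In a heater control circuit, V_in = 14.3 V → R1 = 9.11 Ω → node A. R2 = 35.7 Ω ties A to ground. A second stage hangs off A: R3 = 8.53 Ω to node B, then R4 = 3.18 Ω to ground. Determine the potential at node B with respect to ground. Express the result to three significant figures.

The second stage (R3 + R4 = 11.71 Ω) loads node A in parallel with R2.
Effective lower resistance at A: R2 ‖ 11.71 = 8.818 Ω.
So V_A = 14.3 × 0.4918 = 7.033 V.
Stage 2 is unloaded, so V_B = V_A · R4/(R3+R4) = 7.033 × 3.18/11.71 = 1.910 V.

V_B ≈ 1.91 V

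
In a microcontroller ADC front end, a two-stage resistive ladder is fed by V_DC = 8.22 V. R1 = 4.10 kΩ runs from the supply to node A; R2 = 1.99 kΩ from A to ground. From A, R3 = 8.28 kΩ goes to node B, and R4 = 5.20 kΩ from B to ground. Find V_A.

Node A sees R2 in parallel with the series input of stage 2, R3 + R4 = 13.48 kΩ.
Effective lower resistance at A: R2 ‖ 13.48 = 1.734 kΩ.
First divider: V_A = V_DC · 1.734/(4.10 + 1.734) = 2.443 V.

V_A ≈ 2.44 V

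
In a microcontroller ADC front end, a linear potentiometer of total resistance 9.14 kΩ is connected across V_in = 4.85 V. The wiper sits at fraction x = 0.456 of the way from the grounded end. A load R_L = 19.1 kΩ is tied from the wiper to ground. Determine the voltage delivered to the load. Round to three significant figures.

The pot divides into 4.972 kΩ above the wiper and 4.168 kΩ below.
Lower segment in parallel with the load: 4.168 ‖ 19.1 = 3.421 kΩ.
V_out = 4.85 × 3.421/(4.972 + 3.421) = 1.977 V.

V_out ≈ 1.98 V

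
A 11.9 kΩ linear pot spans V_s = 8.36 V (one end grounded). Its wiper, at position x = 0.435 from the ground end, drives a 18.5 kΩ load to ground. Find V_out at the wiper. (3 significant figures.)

V_out ≈ 3.14 V

Split the track: R_lower = x·R_p = 5.176 kΩ, R_upper = (1−x)·R_p = 6.723 kΩ.
R_L loads the lower segment: effective lower R = 4.045 kΩ.
Loaded-divider output: V_out = 8.36 × 0.3756 = 3.140 V.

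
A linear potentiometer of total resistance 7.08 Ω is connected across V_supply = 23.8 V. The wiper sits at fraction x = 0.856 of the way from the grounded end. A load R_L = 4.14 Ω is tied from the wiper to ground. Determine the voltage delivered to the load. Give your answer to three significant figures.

Split the track: R_lower = x·R_p = 6.060 Ω, R_upper = (1−x)·R_p = 1.020 Ω.
Lower segment in parallel with the load: 6.060 ‖ 4.14 = 2.460 Ω.
Loaded-divider output: V_out = 23.8 × 0.7070 = 16.83 V.
(Unloaded: V_out = x·V_supply = 20.4 V.)

V_out ≈ 16.8 V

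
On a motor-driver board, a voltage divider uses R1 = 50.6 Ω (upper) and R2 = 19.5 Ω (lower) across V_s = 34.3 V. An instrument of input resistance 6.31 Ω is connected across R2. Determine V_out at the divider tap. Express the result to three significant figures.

V_out ≈ 2.95 V

The load sits in parallel with R2, giving an effective lower resistance R2' = R2·R_L/(R2+R_L) = 4.767 Ω.
Voltage divider with the loaded lower leg: V_out = 34.3 × 4.767/(50.6 + 4.767) = 34.3 × 0.08610 = 2.953 V.
(Unloaded it would be 9.54 V; the load pulls it down.)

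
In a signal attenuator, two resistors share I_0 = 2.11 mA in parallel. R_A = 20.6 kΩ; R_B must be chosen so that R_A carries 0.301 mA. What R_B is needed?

R_B ≈ 3.43 kΩ

Two-branch current divider: I_A = I_0 · R_B/(R_A + R_B).
0.301/2.11 = R_B/(R_A + R_B) → R_B = R_A · (0.1427)/(1 − 0.1427) = 20.6 × 0.1664 = 3.428 kΩ.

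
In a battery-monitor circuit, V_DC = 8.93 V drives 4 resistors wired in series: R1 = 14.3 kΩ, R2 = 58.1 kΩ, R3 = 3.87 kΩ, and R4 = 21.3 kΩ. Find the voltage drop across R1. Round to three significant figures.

V ≈ 1.31 V

ΣR = 14.3 + 58.1 + 3.87 + 21.3 = 97.57 kΩ.
By the voltage-divider rule, V = 8.93 × 14.30/97.57 = 1.309 V.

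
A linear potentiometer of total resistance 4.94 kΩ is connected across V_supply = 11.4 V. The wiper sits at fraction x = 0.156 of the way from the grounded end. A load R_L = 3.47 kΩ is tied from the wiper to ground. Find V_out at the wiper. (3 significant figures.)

V_out ≈ 1.50 V

Split the track: R_lower = x·R_p = 0.7706 kΩ, R_upper = (1−x)·R_p = 4.169 kΩ.
Lower segment in parallel with the load: 0.7706 ‖ 3.47 = 0.6306 kΩ.
V_out = 11.4 × 0.6306/(4.169 + 0.6306) = 1.498 V.
(Unloaded: V_out = x·V_supply = 1.78 V.)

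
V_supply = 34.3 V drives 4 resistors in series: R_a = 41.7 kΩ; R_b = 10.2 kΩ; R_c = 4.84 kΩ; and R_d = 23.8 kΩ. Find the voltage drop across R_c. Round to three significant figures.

Series total: ΣR = 41.7 + 10.2 + 4.84 + 23.8 = 80.54 kΩ.
By the voltage-divider rule, V = 34.3 × 4.840/80.54 = 2.061 V.

V ≈ 2.06 V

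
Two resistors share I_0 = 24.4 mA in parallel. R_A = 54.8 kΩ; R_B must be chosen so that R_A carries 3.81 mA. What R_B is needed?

In a two-way split, I_A/I_0 = R_B/(R_A + R_B).
3.81/24.4 = R_B/(R_A + R_B) → R_B = R_A · (0.1561)/(1 − 0.1561) = 54.8 × 0.1850 = 10.14 kΩ.

R_B ≈ 10.1 kΩ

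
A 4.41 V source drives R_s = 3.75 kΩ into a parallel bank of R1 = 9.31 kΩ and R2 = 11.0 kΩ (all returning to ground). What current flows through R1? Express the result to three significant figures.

Combine the parallel branches: R_p = (1/9.31 + 1/11.0)⁻¹ = 5.042 kΩ.
V_A = 4.41 × 5.042/8.792 = 2.529 V.
Branch current I = V_A/R1 = 2.529/9.31 = 0.2717 mA.
(Equivalently: I_total = 0.5016 mA, then current-divider fraction G_k/ΣG = 0.5416.)

I ≈ 0.272 mA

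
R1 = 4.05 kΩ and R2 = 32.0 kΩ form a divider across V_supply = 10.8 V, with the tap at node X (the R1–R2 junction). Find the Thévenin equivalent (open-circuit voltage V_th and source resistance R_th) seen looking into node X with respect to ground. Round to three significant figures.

V_th ≈ 9.59 V, R_th ≈ 3.60 kΩ

V_th is the unloaded tap voltage: V_supply · R2/(R1+R2) = 10.8 × 0.8877 = 9.587 V.
With V_supply suppressed (replaced by a short), R_th = R1 ‖ R2 = (4.050 × 32.0)/(4.050 + 32.0) = 3.595 kΩ.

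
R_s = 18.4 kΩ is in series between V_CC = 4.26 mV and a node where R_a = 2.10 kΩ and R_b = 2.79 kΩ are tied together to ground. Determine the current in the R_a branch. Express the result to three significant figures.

I ≈ 0.124 µA

Parallel bank: R_p = 1/(1/2.10 + 1/2.79) = 1.198 kΩ.
Node voltage V_A = V_CC · R_p/(R_s + R_p) = 4.26 × 0.06114 = 0.2604 mV.
Branch current I = V_A/R_a = 0.2604/2.10 = 0.1240 µA.
(Equivalently: I_total = 0.2174 µA, then current-divider fraction G_k/ΣG = 0.5706.)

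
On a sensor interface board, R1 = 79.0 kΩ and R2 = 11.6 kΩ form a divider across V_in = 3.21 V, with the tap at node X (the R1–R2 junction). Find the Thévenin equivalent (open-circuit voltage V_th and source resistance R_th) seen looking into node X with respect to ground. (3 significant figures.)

V_th ≈ 0.411 V, R_th ≈ 10.1 kΩ

With X open, the divider is unloaded: V_th = 3.21 × 11.6/90.60 = 0.4110 V.
Zeroing V_in shorts the top of R1 to ground, so R_th = R1 ‖ R2 = 10.11 kΩ.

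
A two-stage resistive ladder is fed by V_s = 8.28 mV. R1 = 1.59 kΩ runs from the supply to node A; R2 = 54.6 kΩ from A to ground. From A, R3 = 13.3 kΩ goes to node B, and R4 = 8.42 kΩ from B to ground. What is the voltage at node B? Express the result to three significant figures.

Looking into the second stage from A: R3 + R4 = 21.72 kΩ appears in parallel with R2.
Effective lower resistance at A: R2 ‖ 21.72 = 15.54 kΩ.
So V_A = 8.28 × 0.9072 = 7.511 mV.
V_B = V_A × 0.3877 = 2.912 mV.

V_B ≈ 2.91 mV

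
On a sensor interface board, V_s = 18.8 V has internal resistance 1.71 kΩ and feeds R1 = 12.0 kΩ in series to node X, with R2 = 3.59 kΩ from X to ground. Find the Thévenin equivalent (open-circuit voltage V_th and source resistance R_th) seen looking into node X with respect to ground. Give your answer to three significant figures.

V_th ≈ 3.90 V, R_th ≈ 2.85 kΩ

R1' = 1.71 + 12.0 = 13.71 kΩ (source resistance + R1).
Open-circuit (no load on X): V_th = V_s · R2/(R1' + R2) = 18.8 × 3.59/(13.71 + 3.59) = 3.901 V.
Looking into X with the source shorted: R_th = R1'·R2/(R1'+R2) = 13.71 × 3.59/17.30 = 2.845 kΩ.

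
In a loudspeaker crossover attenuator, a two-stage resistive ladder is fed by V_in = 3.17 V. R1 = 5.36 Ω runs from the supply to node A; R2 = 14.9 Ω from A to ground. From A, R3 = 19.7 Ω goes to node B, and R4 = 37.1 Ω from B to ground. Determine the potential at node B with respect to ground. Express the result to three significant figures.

V_B ≈ 1.42 V

Looking into the second stage from A: R3 + R4 = 56.80 Ω appears in parallel with R2.
R2 ‖ (R3+R4) = 11.80 Ω.
V_A = 3.17 × 11.80/(5.36 + 11.80) = 2.180 V.
V_B = V_A × 0.6532 = 1.424 V.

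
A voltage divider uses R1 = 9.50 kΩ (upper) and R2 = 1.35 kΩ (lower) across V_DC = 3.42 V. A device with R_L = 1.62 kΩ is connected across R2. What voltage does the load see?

First combine the lower leg with the load: R2 ‖ R_L = 0.7364 kΩ.
Then V_out = V_DC · R2'/(R1 + R2') = 3.42 × 0.7364/10.24 = 0.2460 V.
(Unloaded it would be 0.426 V; the load pulls it down.)

V_out ≈ 0.246 V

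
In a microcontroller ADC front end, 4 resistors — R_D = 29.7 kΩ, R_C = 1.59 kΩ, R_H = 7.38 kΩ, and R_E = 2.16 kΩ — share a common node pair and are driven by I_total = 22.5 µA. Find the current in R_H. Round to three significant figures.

ΣG = 1/29.7 + 1/1.59 + 1/7.38 + 1/2.16 = 1.261.
Current divider: I(R_H) = I_total · G_k/ΣG = 22.5 × (0.1355/1.261) = 22.5 × 0.1074 = 2.418 µA.

I ≈ 2.42 µA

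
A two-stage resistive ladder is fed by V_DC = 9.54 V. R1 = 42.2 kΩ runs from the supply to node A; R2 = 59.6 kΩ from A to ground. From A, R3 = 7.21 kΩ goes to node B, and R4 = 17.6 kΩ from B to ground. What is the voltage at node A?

V_A ≈ 2.80 V

Looking into the second stage from A: R3 + R4 = 24.81 kΩ appears in parallel with R2.
Effective lower resistance at A: R2 ‖ 24.81 = 17.52 kΩ.
V_A = 9.54 × 17.52/(42.2 + 17.52) = 2.798 V.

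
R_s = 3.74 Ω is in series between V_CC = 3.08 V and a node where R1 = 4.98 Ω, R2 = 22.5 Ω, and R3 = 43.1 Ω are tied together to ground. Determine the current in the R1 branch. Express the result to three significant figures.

I ≈ 0.309 A

Combine the parallel branches: R_p = (1/4.98 + 1/22.5 + 1/43.1)⁻¹ = 3.725 Ω.
V_A by voltage divider: V_A = 3.08 × 3.725/(3.74 + 3.725) = 1.537 V.
I(R1) = V_A / R1 = 1.537/4.98 = 0.3086 A.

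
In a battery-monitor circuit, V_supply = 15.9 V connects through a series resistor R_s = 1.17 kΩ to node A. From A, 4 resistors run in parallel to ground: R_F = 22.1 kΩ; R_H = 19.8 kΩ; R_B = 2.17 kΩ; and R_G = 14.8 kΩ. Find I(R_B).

I ≈ 4.23 mA

Combine the parallel branches: R_p = (1/22.1 + 1/19.8 + 1/2.17 + 1/14.8)⁻¹ = 1.602 kΩ.
V_A by voltage divider: V_A = 15.9 × 1.602/(1.17 + 1.602) = 9.189 V.
I(R_B) = V_A / R_B = 9.189/2.17 = 4.235 mA.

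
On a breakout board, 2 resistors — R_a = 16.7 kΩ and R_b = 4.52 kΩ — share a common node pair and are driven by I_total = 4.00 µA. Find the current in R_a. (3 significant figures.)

Two-branch current divider: I_k = I_total · R_other/(R_1 + R_2).
I(R_a) = 4.00 × 4.52/(16.7 + 4.52) = 4.00 × 0.2130 = 0.8520 µA.

I ≈ 0.852 µA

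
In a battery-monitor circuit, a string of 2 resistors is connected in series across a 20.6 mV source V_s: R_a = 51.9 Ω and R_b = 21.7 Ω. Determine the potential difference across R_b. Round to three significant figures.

V ≈ 6.07 mV

ΣR = 51.9 + 21.7 = 73.60 Ω.
V = V_s · R/ΣR = 20.6 × 0.2948 = 6.074 mV.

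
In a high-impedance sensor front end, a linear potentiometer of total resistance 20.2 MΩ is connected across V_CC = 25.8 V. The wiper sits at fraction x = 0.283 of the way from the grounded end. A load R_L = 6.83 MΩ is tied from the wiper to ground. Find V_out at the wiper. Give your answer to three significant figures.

V_out ≈ 4.56 V

Split the track: R_lower = x·R_p = 5.717 MΩ, R_upper = (1−x)·R_p = 14.48 MΩ.
Lower segment in parallel with the load: 5.717 ‖ 6.83 = 3.112 MΩ.
Loaded-divider output: V_out = 25.8 × 0.1769 = 4.563 V.
(Unloaded: V_out = x·V_CC = 7.30 V.)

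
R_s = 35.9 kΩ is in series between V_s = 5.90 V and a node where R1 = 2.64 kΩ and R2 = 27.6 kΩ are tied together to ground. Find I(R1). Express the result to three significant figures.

I ≈ 0.141 mA

Combine the parallel branches: R_p = (1/2.64 + 1/27.6)⁻¹ = 2.410 kΩ.
V_A = 5.90 × 2.410/38.31 = 0.3711 V.
Branch current I = V_A/R1 = 0.3711/2.64 = 0.1406 mA.
(Equivalently: I_total = 0.1540 mA, then current-divider fraction G_k/ΣG = 0.9127.)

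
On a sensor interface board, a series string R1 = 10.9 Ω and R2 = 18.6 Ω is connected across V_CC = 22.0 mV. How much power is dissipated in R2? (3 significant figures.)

P ≈ 10.3 µW

The common current is I = 22.0/29.50 = 0.7458 mA.
P(R2) = I²·R2 = (0.7458)² × 18.6 = 10.34 µW.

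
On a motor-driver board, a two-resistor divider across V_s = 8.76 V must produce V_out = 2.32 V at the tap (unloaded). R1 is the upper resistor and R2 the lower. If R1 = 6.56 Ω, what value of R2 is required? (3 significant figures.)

R2 ≈ 2.36 Ω

V_out/V_s = R2/(R1+R2) = 0.2648.
R2 = R1 · 0.2648/(1 − 0.2648) = 2.363 Ω.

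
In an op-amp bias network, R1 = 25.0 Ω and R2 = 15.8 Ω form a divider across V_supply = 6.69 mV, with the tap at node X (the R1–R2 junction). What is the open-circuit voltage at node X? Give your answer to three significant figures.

Open-circuit (no load on X): V_th = V_supply · R2/(R1 + R2) = 6.69 × 15.8/(25.00 + 15.8) = 2.591 mV.

V_th ≈ 2.59 mV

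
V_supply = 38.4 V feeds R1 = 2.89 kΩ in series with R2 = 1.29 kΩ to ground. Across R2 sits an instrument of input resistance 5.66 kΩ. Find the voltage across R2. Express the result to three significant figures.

V_out ≈ 10.2 V

First combine the lower leg with the load: R2 ‖ R_L = 1.051 kΩ.
Now apply the divider: V_out = 38.4 × 0.2666 = 10.24 V.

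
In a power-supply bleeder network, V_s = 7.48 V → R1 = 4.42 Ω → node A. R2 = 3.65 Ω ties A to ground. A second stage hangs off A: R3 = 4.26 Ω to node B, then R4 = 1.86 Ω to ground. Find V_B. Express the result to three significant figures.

Node A sees R2 in parallel with the series input of stage 2, R3 + R4 = 6.120 Ω.
R2 ‖ (R3+R4) = 2.286 Ω.
First divider: V_A = V_s · 2.286/(4.42 + 2.286) = 2.550 V.
Stage 2 is unloaded, so V_B = V_A · R4/(R3+R4) = 2.550 × 1.86/6.120 = 0.7750 V.

V_B ≈ 0.775 V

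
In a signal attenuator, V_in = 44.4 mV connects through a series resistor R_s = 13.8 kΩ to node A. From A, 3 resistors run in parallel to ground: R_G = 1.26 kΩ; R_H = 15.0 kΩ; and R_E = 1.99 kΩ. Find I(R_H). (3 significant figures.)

Equivalent of the parallel group: R_p = 0.7338 kΩ.
V_A by voltage divider: V_A = 44.4 × 0.7338/(13.8 + 0.7338) = 2.242 mV.
I(R_H) = V_A / R_H = 2.242/15.0 = 0.1494 µA.

I ≈ 0.149 µA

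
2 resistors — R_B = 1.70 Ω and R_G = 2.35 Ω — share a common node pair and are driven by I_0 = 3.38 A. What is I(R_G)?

I ≈ 1.42 A

For two parallel branches, I_k = I_0 · (other R)/(sum of R).
So I = 3.38 × 1.70/4.050 = 1.419 A.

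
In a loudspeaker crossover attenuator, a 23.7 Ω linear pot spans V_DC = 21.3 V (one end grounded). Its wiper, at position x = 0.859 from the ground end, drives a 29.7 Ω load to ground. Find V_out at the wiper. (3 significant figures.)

Split the track: R_lower = x·R_p = 20.36 Ω, R_upper = (1−x)·R_p = 3.342 Ω.
Lower segment in parallel with the load: 20.36 ‖ 29.7 = 12.08 Ω.
V_out = 21.3 × 12.08/(3.342 + 12.08) = 16.68 V.

V_out ≈ 16.7 V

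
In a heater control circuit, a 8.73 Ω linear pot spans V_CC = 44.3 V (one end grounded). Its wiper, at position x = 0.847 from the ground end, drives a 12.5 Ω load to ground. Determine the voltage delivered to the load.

The pot divides into 1.336 Ω above the wiper and 7.394 Ω below.
R_L loads the lower segment: effective lower R = 4.646 Ω.
Loaded-divider output: V_out = 44.3 × 0.7767 = 34.41 V.
(Unloaded: V_out = x·V_CC = 37.5 V.)

V_out ≈ 34.4 V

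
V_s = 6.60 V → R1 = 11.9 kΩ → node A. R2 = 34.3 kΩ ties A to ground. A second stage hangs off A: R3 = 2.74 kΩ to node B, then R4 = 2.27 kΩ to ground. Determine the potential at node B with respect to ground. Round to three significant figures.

V_B ≈ 0.803 V

Node A sees R2 in parallel with the series input of stage 2, R3 + R4 = 5.010 kΩ.
R2 ‖ (R3+R4) = 4.371 kΩ.
First divider: V_A = V_s · 4.371/(11.9 + 4.371) = 1.773 V.
Then the unloaded second divider: V_B = V_A × R4/(R3+R4) = 1.773 × 0.4531 = 0.8034 V.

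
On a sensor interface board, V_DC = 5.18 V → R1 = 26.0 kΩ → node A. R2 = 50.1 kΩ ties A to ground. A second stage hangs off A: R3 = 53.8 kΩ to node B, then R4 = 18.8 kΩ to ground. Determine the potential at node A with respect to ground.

V_A ≈ 2.76 V

Looking into the second stage from A: R3 + R4 = 72.60 kΩ appears in parallel with R2.
Effective lower resistance at A: R2 ‖ 72.60 = 29.64 kΩ.
So V_A = 5.18 × 0.5327 = 2.760 V.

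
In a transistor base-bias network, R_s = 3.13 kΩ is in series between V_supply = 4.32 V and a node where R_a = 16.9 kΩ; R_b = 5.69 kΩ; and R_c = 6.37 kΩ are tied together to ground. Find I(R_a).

Equivalent of the parallel group: R_p = 2.552 kΩ.
Node voltage V_A = V_supply · R_p/(R_s + R_p) = 4.32 × 0.4491 = 1.940 V.
I(R_a) = V_A / R_a = 1.940/16.9 = 0.1148 mA.

I ≈ 0.115 mA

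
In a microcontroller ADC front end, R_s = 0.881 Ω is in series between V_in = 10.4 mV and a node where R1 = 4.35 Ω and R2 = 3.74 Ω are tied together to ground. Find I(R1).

Parallel bank: R_p = 1/(1/4.35 + 1/3.74) = 2.011 Ω.
V_A = 10.4 × 2.011/2.892 = 7.232 mV.
I(R1) = V_A / R1 = 7.232/4.35 = 1.662 mA.

I ≈ 1.66 mA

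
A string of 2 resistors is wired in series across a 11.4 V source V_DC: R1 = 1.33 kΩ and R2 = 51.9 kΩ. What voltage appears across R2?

V ≈ 11.1 V

ΣR = 1.33 + 51.9 = 53.23 kΩ.
Voltage divider: V = V_DC · (51.90 / 53.23) = 11.4 × 0.9750 = 11.12 V.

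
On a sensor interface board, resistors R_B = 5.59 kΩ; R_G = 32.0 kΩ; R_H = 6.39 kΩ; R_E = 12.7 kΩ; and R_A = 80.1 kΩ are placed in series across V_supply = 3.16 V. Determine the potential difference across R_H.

ΣR = 5.59 + 32.0 + 6.39 + 12.7 + 80.1 = 136.8 kΩ.
V = V_supply · R/ΣR = 3.16 × 0.04672 = 0.1476 V.

V ≈ 0.148 V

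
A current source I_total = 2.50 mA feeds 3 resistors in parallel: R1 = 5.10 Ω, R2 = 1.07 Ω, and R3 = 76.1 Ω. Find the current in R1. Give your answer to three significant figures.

Total conductance ΣG = 1/5.10 + 1/1.07 + 1/76.1 = 1.144 (units of 1/Ω).
Current divider: I(R1) = I_total · G_k/ΣG = 2.50 × (0.1961/1.144) = 2.50 × 0.1714 = 0.4286 mA.

I ≈ 0.429 mA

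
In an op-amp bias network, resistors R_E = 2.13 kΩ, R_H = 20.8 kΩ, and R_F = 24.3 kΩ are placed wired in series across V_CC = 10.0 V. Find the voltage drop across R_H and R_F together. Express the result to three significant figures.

Series total: ΣR = 2.13 + 20.8 + 24.3 = 47.23 kΩ.
R_{R_H..R_F} = 20.8 + 24.3 = 45.10 kΩ.
Voltage divider: V = V_CC · (45.10 / 47.23) = 10.0 × 0.9549 = 9.549 V.

V ≈ 9.55 V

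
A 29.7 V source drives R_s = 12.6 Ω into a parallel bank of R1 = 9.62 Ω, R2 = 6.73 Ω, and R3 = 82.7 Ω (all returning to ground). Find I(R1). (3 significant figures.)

Parallel bank: R_p = 1/(1/9.62 + 1/6.73 + 1/82.7) = 3.779 Ω.
Node voltage V_A = V_DC · R_p/(R_s + R_p) = 29.7 × 0.2307 = 6.852 V.
I(R1) = V_A / R1 = 6.852/9.62 = 0.7123 A.

I ≈ 0.712 A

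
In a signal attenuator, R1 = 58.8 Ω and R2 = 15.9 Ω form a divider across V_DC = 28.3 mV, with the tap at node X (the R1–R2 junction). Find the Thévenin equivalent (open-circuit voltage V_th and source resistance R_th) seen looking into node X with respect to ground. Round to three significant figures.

With X open, the divider is unloaded: V_th = 28.3 × 15.9/74.70 = 6.024 mV.
Looking into X with the source shorted: R_th = R1·R2/(R1+R2) = 58.80 × 15.9/74.70 = 12.52 Ω.

V_th ≈ 6.02 mV, R_th ≈ 12.5 Ω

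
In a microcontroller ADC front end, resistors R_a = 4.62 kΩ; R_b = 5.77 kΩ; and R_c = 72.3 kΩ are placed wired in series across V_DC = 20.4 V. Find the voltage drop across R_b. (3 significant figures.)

ΣR = 4.62 + 5.77 + 72.3 = 82.69 kΩ.
By the voltage-divider rule, V = 20.4 × 5.770/82.69 = 1.423 V.

V ≈ 1.42 V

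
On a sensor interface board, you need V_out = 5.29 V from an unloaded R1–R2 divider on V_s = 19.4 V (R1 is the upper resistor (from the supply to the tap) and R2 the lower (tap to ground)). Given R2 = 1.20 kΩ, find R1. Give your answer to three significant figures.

R1 ≈ 3.20 kΩ

V_out/V_s = R2/(R1+R2) = 0.2727.
R1 = R2·(1/k − 1) = 1.20 × 2.667 = 3.201 kΩ.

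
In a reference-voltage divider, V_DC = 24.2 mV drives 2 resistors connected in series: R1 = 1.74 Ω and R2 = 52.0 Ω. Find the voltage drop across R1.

ΣR = 1.74 + 52.0 = 53.74 Ω.
V = V_DC · R/ΣR = 24.2 × 0.03238 = 0.7836 mV.

V ≈ 0.784 mV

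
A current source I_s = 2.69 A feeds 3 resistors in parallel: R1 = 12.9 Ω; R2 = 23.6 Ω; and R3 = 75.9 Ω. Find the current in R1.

I ≈ 1.57 A

Total conductance ΣG = 1/12.9 + 1/23.6 + 1/75.9 = 0.1331 (units of 1/Ω).
R1 takes the fraction G_k/ΣG = 0.07752/0.1331 = 0.5826, so I = 2.69 × 0.5826 = 1.567 A.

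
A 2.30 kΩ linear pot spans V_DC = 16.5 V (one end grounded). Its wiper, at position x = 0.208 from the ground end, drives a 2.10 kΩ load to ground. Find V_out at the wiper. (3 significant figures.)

Split the track: R_lower = x·R_p = 0.4784 kΩ, R_upper = (1−x)·R_p = 1.822 kΩ.
R_L loads the lower segment: effective lower R = 0.3896 kΩ.
Loaded-divider output: V_out = 16.5 × 0.1762 = 2.907 V.

V_out ≈ 2.91 V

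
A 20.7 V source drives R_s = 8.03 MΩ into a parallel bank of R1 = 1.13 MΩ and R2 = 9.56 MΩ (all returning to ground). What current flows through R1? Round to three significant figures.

Combine the parallel branches: R_p = (1/1.13 + 1/9.56)⁻¹ = 1.011 MΩ.
Node voltage V_A = V_in · R_p/(R_s + R_p) = 20.7 × 0.1118 = 2.314 V.
I(R1) = V_A / R1 = 2.314/1.13 = 2.048 µA.
(Check via current divider: I_total = 2.290 µA; share G_k/ΣG = 0.8943 → same result.)

I ≈ 2.05 µA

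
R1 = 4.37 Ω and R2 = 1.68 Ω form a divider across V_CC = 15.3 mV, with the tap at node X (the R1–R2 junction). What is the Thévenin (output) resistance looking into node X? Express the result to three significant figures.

R_th ≈ 1.21 Ω

With V_CC suppressed (replaced by a short), R_th = R1 ‖ R2 = (4.370 × 1.68)/(4.370 + 1.68) = 1.213 Ω.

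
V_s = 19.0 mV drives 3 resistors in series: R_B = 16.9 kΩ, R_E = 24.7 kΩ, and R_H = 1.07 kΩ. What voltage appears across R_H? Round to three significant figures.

V ≈ 0.476 mV

ΣR = 16.9 + 24.7 + 1.07 = 42.67 kΩ.
V = V_s · R/ΣR = 19.0 × 0.02508 = 0.4764 mV.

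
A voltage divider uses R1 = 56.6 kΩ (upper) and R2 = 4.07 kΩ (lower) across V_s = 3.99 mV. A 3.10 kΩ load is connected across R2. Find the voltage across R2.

First combine the lower leg with the load: R2 ‖ R_L = 1.760 kΩ.
Then V_out = V_s · R2'/(R1 + R2') = 3.99 × 1.760/58.36 = 0.1203 mV.

V_out ≈ 0.120 mV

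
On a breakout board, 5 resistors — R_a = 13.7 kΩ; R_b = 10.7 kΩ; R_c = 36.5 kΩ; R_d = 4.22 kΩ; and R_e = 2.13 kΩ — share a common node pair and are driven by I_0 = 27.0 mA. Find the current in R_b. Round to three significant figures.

Conductances: ΣG = 1/13.7 + 1/10.7 + 1/36.5 + 1/4.22 + 1/2.13 = 0.9003 (1/kΩ).
By the current-divider rule, I = I_0 · G_k/ΣG = 27.0 × 0.1038 = 2.803 mA.

I ≈ 2.80 mA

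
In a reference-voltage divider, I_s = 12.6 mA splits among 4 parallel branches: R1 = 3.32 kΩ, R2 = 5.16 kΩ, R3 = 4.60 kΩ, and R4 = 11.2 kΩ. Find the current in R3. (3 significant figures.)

I ≈ 3.42 mA

ΣG = 1/3.32 + 1/5.16 + 1/4.60 + 1/11.2 = 0.8017.
Current divider: I(R3) = I_s · G_k/ΣG = 12.6 × (0.2174/0.8017) = 12.6 × 0.2712 = 3.417 mA.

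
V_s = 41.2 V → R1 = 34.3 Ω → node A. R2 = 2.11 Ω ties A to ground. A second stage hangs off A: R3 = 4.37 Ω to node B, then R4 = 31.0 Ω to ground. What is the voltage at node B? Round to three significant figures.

V_B ≈ 1.98 V

Node A sees R2 in parallel with the series input of stage 2, R3 + R4 = 35.37 Ω.
Effective lower resistance at A: R2 ‖ 35.37 = 1.991 Ω.
So V_A = 41.2 × 0.05487 = 2.261 V.
Then the unloaded second divider: V_B = V_A × R4/(R3+R4) = 2.261 × 0.8764 = 1.981 V.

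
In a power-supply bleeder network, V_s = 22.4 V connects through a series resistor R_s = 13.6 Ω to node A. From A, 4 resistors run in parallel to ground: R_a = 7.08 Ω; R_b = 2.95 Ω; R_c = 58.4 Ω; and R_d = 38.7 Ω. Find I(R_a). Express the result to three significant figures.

Parallel bank: R_p = 1/(1/7.08 + 1/2.95 + 1/58.4 + 1/38.7) = 1.911 Ω.
V_A by voltage divider: V_A = 22.4 × 1.911/(13.6 + 1.911) = 2.760 V.
Branch current I = V_A/R_a = 2.760/7.08 = 0.3899 A.

I ≈ 0.390 A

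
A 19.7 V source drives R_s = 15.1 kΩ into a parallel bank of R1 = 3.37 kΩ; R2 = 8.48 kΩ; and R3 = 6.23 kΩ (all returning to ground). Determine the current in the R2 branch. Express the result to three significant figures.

I ≈ 0.240 mA

Combine the parallel branches: R_p = (1/3.37 + 1/8.48 + 1/6.23)⁻¹ = 1.739 kΩ.
V_A = 19.7 × 1.739/16.84 = 2.034 V.
Branch current I = V_A/R2 = 2.034/8.48 = 0.2399 mA.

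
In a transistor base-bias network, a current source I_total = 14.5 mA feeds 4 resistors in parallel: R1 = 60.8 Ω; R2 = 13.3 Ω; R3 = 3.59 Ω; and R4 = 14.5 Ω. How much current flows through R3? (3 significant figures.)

I ≈ 9.20 mA

ΣG = 1/60.8 + 1/13.3 + 1/3.59 + 1/14.5 = 0.4392.
R3 takes the fraction G_k/ΣG = 0.2786/0.4392 = 0.6343, so I = 14.5 × 0.6343 = 9.197 mA.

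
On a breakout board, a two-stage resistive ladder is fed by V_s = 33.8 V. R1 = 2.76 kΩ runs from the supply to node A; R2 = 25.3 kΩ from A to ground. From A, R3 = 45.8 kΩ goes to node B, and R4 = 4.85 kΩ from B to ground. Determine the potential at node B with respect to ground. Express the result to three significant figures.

V_B ≈ 2.78 V

The second stage (R3 + R4 = 50.65 kΩ) loads node A in parallel with R2.
R2 ‖ (R3+R4) = 16.87 kΩ.
V_A = 33.8 × 16.87/(2.76 + 16.87) = 29.05 V.
Stage 2 is unloaded, so V_B = V_A · R4/(R3+R4) = 29.05 × 4.85/50.65 = 2.782 V.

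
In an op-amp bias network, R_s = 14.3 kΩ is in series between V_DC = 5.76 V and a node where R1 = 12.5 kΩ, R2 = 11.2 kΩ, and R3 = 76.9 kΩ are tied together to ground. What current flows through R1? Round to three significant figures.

Combine the parallel branches: R_p = (1/12.5 + 1/11.2 + 1/76.9)⁻¹ = 5.486 kΩ.
V_A = 5.76 × 5.486/19.79 = 1.597 V.
I(R1) = V_A / R1 = 1.597/12.5 = 0.1278 mA.

I ≈ 0.128 mA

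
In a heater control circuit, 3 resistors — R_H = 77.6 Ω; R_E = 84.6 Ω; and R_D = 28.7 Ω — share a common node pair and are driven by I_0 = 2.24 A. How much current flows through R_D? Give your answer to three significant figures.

I ≈ 1.31 A

Conductances: ΣG = 1/77.6 + 1/84.6 + 1/28.7 = 0.05955 (1/Ω).
Current divider: I(R_D) = I_0 · G_k/ΣG = 2.24 × (0.03484/0.05955) = 2.24 × 0.5851 = 1.311 A.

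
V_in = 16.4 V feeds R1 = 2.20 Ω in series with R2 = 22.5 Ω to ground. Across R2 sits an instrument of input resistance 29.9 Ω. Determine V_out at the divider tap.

V_out ≈ 14.0 V

The load sits in parallel with R2, giving an effective lower resistance R2' = R2·R_L/(R2+R_L) = 12.84 Ω.
Voltage divider with the loaded lower leg: V_out = 16.4 × 12.84/(2.20 + 12.84) = 16.4 × 0.8537 = 14.00 V.
(Unloaded it would be 14.9 V; the load pulls it down.)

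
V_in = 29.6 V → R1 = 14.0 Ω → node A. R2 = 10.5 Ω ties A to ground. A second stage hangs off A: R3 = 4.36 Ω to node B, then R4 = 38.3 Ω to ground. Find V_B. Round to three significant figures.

V_B ≈ 9.98 V

The second stage (R3 + R4 = 42.66 Ω) loads node A in parallel with R2.
R2 ‖ (R3+R4) = 8.426 Ω.
First divider: V_A = V_in · 8.426/(14.0 + 8.426) = 11.12 V.
Stage 2 is unloaded, so V_B = V_A · R4/(R3+R4) = 11.12 × 38.3/42.66 = 9.985 V.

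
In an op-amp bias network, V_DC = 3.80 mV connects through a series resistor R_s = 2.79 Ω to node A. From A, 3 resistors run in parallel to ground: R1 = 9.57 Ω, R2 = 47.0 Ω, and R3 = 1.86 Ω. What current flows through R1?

I ≈ 0.139 mA

Equivalent of the parallel group: R_p = 1.507 Ω.
V_A = 3.80 × 1.507/4.297 = 1.333 mV.
Branch current I = V_A/R1 = 1.333/9.57 = 0.1393 mA.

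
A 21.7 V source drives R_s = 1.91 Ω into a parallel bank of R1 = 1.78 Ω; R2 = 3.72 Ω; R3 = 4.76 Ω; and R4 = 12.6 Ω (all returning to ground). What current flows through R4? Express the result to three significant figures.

Combine the parallel branches: R_p = (1/1.78 + 1/3.72 + 1/4.76 + 1/12.6)⁻¹ = 0.8928 Ω.
V_A by voltage divider: V_A = 21.7 × 0.8928/(1.91 + 0.8928) = 6.912 V.
I(R4) = V_A / R4 = 6.912/12.6 = 0.5486 A.

I ≈ 0.549 A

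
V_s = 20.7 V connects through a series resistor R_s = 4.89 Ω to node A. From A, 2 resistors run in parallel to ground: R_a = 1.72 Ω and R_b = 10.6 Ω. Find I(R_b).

I ≈ 0.454 A

Combine the parallel branches: R_p = (1/1.72 + 1/10.6)⁻¹ = 1.480 Ω.
V_A = 20.7 × 1.480/6.370 = 4.809 V.
I(R_b) = V_A / R_b = 4.809/10.6 = 0.4537 A.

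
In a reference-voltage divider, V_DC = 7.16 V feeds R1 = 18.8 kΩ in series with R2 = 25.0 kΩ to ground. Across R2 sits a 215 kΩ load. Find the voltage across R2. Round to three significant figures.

First combine the lower leg with the load: R2 ‖ R_L = 22.40 kΩ.
Voltage divider with the loaded lower leg: V_out = 7.16 × 22.40/(18.8 + 22.40) = 7.16 × 0.5436 = 3.892 V.
(Unloaded it would be 4.09 V; the load pulls it down.)

V_out ≈ 3.89 V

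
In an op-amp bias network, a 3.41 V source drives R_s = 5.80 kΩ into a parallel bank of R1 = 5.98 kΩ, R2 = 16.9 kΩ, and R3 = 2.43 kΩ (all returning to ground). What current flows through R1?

I ≈ 0.121 mA

Parallel bank: R_p = 1/(1/5.98 + 1/16.9 + 1/2.43) = 1.568 kΩ.
Node voltage V_A = V_in · R_p/(R_s + R_p) = 3.41 × 0.2128 = 0.7255 V.
Branch current I = V_A/R1 = 0.7255/5.98 = 0.1213 mA.
(Equivalently: I_total = 0.4628 mA, then current-divider fraction G_k/ΣG = 0.2621.)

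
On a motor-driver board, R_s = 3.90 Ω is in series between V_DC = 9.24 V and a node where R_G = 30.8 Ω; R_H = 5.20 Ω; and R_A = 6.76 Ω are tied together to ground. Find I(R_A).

Combine the parallel branches: R_p = (1/30.8 + 1/5.20 + 1/6.76)⁻¹ = 2.683 Ω.
Node voltage V_A = V_DC · R_p/(R_s + R_p) = 9.24 × 0.4076 = 3.766 V.
I(R_A) = V_A / R_A = 3.766/6.76 = 0.5571 A.

I ≈ 0.557 A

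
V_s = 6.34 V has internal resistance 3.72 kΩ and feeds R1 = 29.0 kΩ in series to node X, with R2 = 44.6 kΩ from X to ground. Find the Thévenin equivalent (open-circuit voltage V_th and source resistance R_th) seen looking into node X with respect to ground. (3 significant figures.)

V_th ≈ 3.66 V, R_th ≈ 18.9 kΩ

R1' = 3.72 + 29.0 = 32.72 kΩ (source resistance + R1).
With X open, the divider is unloaded: V_th = 6.34 × 44.6/77.32 = 3.657 V.
Zeroing V_s shorts the top of R1' to ground, so R_th = R1' ‖ R2 = 18.87 kΩ.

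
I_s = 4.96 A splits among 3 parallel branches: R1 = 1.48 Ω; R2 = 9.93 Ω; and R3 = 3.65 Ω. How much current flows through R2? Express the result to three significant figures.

I ≈ 0.476 A

Conductances: ΣG = 1/1.48 + 1/9.93 + 1/3.65 = 1.050 (1/Ω).
Current divider: I(R2) = I_s · G_k/ΣG = 4.96 × (0.1007/1.050) = 4.96 × 0.09588 = 0.4756 A.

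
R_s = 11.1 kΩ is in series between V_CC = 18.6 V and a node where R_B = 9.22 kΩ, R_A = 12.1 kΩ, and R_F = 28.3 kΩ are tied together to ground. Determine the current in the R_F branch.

I ≈ 0.187 mA

Combine the parallel branches: R_p = (1/9.22 + 1/12.1 + 1/28.3)⁻¹ = 4.416 kΩ.
V_A = 18.6 × 4.416/15.52 = 5.294 V.
Branch current I = V_A/R_F = 5.294/28.3 = 0.1871 mA.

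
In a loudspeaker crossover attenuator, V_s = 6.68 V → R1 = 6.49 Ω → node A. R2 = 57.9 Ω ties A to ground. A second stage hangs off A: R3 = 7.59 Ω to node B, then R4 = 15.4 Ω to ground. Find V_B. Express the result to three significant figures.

V_B ≈ 3.21 V

Looking into the second stage from A: R3 + R4 = 22.99 Ω appears in parallel with R2.
Effective lower resistance at A: R2 ‖ 22.99 = 16.46 Ω.
V_A = 6.68 × 16.46/(6.49 + 16.46) = 4.791 V.
Stage 2 is unloaded, so V_B = V_A · R4/(R3+R4) = 4.791 × 15.4/22.99 = 3.209 V.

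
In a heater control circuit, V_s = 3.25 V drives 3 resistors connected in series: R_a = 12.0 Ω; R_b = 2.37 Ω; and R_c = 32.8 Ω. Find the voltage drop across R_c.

ΣR = 12.0 + 2.37 + 32.8 = 47.17 Ω.
Voltage divider: V = V_s · (32.80 / 47.17) = 3.25 × 0.6954 = 2.260 V.

V ≈ 2.26 V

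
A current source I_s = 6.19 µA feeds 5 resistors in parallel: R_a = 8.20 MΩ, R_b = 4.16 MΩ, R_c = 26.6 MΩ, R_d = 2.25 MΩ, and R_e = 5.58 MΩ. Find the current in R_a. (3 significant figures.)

Total conductance ΣG = 1/8.20 + 1/4.16 + 1/26.6 + 1/2.25 + 1/5.58 = 1.024 (units of 1/MΩ).
By the current-divider rule, I = I_s · G_k/ΣG = 6.19 × 0.1191 = 0.7375 µA.

I ≈ 0.737 µA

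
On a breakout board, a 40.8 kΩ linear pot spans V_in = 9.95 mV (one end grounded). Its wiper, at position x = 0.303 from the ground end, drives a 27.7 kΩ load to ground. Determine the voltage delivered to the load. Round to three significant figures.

Lower segment x·R_p = 12.36 kΩ; upper segment (1−x)·R_p = 28.44 kΩ.
R_L loads the lower segment: effective lower R = 8.548 kΩ.
Loaded-divider output: V_out = 9.95 × 0.2311 = 2.300 mV.

V_out ≈ 2.30 mV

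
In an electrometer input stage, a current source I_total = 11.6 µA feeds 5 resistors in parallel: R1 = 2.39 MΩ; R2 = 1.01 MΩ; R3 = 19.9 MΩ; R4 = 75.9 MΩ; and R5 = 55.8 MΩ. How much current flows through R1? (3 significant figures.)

I ≈ 3.26 µA

Conductances: ΣG = 1/2.39 + 1/1.01 + 1/19.9 + 1/75.9 + 1/55.8 = 1.490 (1/MΩ).
By the current-divider rule, I = I_total · G_k/ΣG = 11.6 × 0.2808 = 3.258 µA.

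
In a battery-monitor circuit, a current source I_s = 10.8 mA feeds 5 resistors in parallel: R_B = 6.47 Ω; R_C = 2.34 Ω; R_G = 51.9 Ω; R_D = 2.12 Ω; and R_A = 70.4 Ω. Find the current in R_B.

Total conductance ΣG = 1/6.47 + 1/2.34 + 1/51.9 + 1/2.12 + 1/70.4 = 1.087 (units of 1/Ω).
R_B takes the fraction G_k/ΣG = 0.1546/1.087 = 0.1422, so I = 10.8 × 0.1422 = 1.536 mA.

I ≈ 1.54 mA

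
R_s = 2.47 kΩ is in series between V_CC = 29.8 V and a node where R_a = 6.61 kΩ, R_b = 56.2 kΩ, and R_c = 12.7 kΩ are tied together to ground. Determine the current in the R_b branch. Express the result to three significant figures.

I ≈ 0.329 mA

Combine the parallel branches: R_p = (1/6.61 + 1/56.2 + 1/12.7)⁻¹ = 4.035 kΩ.
V_A = 29.8 × 4.035/6.505 = 18.49 V.
I(R_b) = V_A / R_b = 18.49/56.2 = 0.3289 mA.
(Equivalently: I_total = 4.581 mA, then current-divider fraction G_k/ΣG = 0.07180.)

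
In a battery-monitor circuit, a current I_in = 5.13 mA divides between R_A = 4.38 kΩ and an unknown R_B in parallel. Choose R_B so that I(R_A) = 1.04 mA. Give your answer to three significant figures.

The fraction through R_A equals R_B/(R_A+R_B).
1.04/5.13 = R_B/(R_A + R_B) → R_B = R_A · (0.2027)/(1 − 0.2027) = 4.38 × 0.2543 = 1.114 kΩ.

R_B ≈ 1.11 kΩ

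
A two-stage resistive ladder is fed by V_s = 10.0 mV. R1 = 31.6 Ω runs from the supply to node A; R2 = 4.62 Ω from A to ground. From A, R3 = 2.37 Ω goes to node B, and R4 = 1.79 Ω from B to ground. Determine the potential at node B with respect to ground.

V_B ≈ 0.279 mV

Node A sees R2 in parallel with the series input of stage 2, R3 + R4 = 4.160 Ω.
R2 ‖ (R3+R4) = 2.189 Ω.
First divider: V_A = V_s · 2.189/(31.6 + 2.189) = 0.6478 mV.
V_B = V_A × 0.4303 = 0.2788 mV.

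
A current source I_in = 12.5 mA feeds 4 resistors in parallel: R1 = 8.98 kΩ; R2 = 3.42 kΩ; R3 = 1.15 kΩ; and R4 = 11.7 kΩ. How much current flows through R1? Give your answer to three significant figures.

I ≈ 1.02 mA

Total conductance ΣG = 1/8.98 + 1/3.42 + 1/1.15 + 1/11.7 = 1.359 (units of 1/kΩ).
Current divider: I(R1) = I_in · G_k/ΣG = 12.5 × (0.1114/1.359) = 12.5 × 0.08195 = 1.024 mA.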